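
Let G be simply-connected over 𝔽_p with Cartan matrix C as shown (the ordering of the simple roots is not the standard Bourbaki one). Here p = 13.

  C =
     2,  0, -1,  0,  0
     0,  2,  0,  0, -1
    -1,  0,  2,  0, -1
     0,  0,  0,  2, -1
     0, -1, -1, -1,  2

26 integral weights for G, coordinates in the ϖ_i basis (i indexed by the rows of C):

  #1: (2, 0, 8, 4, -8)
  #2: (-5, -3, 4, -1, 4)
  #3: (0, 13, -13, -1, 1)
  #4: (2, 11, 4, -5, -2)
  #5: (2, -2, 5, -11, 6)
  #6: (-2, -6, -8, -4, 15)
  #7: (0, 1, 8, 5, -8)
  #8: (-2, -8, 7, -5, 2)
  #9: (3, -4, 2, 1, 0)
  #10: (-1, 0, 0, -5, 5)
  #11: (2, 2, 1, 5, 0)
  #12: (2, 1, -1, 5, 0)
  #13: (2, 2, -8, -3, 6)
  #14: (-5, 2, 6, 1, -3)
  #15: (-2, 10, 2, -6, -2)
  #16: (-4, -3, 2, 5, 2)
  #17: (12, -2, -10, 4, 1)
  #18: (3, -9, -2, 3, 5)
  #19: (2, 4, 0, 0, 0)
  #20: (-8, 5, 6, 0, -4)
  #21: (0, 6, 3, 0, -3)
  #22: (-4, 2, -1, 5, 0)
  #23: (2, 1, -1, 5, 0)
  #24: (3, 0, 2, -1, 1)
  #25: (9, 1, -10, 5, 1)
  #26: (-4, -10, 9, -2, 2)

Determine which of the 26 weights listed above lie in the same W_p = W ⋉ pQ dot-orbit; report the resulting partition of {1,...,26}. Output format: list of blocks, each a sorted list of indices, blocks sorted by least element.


Root system D_5: the 5×5 matrix C matches after relabeling.

λ_j+ρ reflected into Ā_13 (⟨·,θ^∨⟩≤13); 5-tuples as given:

  λ_1 → (3, 5, 1, 1, 1) · λ_2 → (4, 2, 0, 0, 3) · λ_3 → (1, 5, 2, 1, 1) · λ_4 → (3, 5, 1, 1, 1) · λ_5 → (0, 1, 1, 4, 2) · λ_6 → (4, 2, 0, 0, 3) · λ_7 → (1, 5, 2, 1, 1) · λ_8 → (0, 1, 1, 4, 2) · λ_9 → (4, 1, 1, 0, 2) · λ_10 → (0, 1, 1, 4, 2) · λ_11 → (0, 1, 1, 4, 2) · λ_12 → (3, 2, 0, 6, 1) · λ_13 → (4, 1, 1, 0, 2) · λ_14 → (4, 1, 1, 0, 2) · λ_15 → (3, 5, 1, 1, 1) · λ_16 → (3, 2, 0, 6, 1) · λ_17 → (3, 5, 1, 1, 1) · λ_18 → (1, 5, 2, 1, 1) · λ_19 → (3, 5, 1, 1, 1) · λ_20 → (4, 1, 1, 0, 2) · λ_21 → (1, 5, 2, 1, 1) · λ_22 → (0, 1, 1, 4, 2) · λ_23 → (3, 2, 0, 6, 1) · λ_24 → (4, 1, 1, 0, 2) · λ_25 → (1, 5, 2, 1, 1) · λ_26 → (3, 2, 0, 6, 1)

These 26 weights hit 6 W_13-dot-orbits; sizes (5, 2, 5, 5, 5, 4):

[[1, 4, 15, 17, 19], [2, 6], [3, 7, 18, 21, 25], [5, 8, 10, 11, 22], [9, 13, 14, 20, 24], [12, 16, 23, 26]]


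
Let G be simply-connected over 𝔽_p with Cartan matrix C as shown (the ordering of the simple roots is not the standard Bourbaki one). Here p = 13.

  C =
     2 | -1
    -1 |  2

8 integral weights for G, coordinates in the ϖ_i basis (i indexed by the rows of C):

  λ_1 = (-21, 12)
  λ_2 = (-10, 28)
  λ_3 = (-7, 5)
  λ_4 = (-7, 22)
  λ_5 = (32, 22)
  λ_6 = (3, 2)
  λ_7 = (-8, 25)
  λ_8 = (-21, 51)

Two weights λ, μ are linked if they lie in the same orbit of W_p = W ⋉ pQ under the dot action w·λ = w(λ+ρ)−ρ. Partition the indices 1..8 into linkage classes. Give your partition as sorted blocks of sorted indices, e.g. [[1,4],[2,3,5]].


A_2 Cartan matrix, 2 simple roots permuted; ρ=(1,1).

W_13-reps of the 8 weights in Ā_13 (same 2-coord order as C):

    [1] (6, 0)
    [2] (4, 3)
    [3] (6, 0)
    [4] (4, 3)
    [5] (4, 3)
    [6] (4, 3)
    [7] (6, 0)
    [8] (6, 0)

Grouping the 8 weights by Ā_13-representative: 2 linkage classes.

[[1, 3, 7, 8], [2, 4, 5, 6]]


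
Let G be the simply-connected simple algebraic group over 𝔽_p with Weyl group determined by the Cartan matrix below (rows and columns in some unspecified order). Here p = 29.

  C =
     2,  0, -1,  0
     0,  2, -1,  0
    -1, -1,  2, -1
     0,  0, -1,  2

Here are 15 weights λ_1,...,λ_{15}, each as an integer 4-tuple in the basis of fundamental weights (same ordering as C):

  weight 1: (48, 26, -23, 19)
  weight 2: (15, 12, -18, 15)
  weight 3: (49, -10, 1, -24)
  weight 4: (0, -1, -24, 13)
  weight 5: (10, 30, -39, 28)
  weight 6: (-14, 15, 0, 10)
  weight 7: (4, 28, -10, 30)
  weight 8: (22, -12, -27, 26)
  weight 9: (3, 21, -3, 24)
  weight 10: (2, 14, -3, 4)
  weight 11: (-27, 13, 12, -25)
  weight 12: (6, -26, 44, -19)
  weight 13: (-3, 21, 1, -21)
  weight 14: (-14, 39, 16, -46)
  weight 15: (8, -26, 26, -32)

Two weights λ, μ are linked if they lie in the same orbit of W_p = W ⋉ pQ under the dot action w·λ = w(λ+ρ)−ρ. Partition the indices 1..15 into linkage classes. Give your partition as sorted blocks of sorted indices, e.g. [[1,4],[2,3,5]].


D_4 Cartan matrix, 4 simple roots permuted; ρ=(1,1,1,1).

λ_j+ρ reflected into Ā_29 (⟨·,θ^∨⟩≤29); 4-tuples as given:

    1: (16, 2, 2, 5)
    2: (1, 4, 11, 1)
    3: (1, 0, 6, 14)
    4: (1, 0, 6, 14)
    5: (18, 2, 2, 0)
    6: (1, 4, 11, 1)
    7: (18, 2, 2, 0)
    8: (1, 13, 2, 3)
    9: (16, 2, 2, 5)
    10: (1, 13, 2, 3)
    11: (1, 13, 2, 3)
    12: (16, 2, 2, 5)
    13: (18, 2, 2, 0)
    14: (1, 4, 11, 1)
    15: (18, 2, 2, 0)

Grouping the 15 weights by Ā_29-representative: 5 linkage classes.

[[1, 9, 12], [2, 6, 14], [3, 4], [5, 7, 13, 15], [8, 10, 11]]


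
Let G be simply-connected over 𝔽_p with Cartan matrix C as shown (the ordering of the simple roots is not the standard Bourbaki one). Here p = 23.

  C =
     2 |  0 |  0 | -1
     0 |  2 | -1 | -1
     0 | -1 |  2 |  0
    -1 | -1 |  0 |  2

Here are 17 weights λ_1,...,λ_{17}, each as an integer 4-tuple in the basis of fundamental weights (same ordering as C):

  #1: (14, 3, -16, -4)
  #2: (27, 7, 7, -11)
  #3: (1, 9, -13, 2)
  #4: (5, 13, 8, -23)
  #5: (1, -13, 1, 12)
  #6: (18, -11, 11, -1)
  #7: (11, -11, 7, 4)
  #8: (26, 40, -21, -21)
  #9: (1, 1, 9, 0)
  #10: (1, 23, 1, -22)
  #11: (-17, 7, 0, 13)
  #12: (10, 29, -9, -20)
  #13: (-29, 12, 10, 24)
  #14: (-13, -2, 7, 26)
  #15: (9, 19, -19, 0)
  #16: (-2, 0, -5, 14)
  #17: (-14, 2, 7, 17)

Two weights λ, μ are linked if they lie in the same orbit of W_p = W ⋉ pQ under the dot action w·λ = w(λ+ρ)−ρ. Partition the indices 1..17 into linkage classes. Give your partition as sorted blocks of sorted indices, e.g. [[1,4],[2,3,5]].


Type A_4, rank 4, |W|=120; reorder rows/cols to standard.

W_23-reps of the 17 weights in Ā_23 (same 4-coord order as C):

    1: (1, 3, 1, 11)
    2: (7, 3, 2, 5)
    3: (2, 2, 10, 1)
    4: (14, 6, 1, 2)
    5: (2, 2, 10, 1)
    6: (9, 0, 2, 10)
    7: (7, 3, 2, 5)
    8: (16, 2, 1, 2)
    9: (2, 2, 10, 1)
    10: (16, 2, 1, 2)
    11: (14, 6, 1, 2)
    12: (1, 3, 1, 11)
    13: (2, 2, 10, 1)
    14: (1, 3, 1, 11)
    15: (2, 2, 10, 1)
    16: (1, 3, 1, 11)
    17: (7, 3, 2, 5)

Linkage partition of the 17 weights (6 classes, p=23):

[[1, 12, 14, 16], [2, 7, 17], [3, 5, 9, 13, 15], [4, 11], [6], [8, 10]]


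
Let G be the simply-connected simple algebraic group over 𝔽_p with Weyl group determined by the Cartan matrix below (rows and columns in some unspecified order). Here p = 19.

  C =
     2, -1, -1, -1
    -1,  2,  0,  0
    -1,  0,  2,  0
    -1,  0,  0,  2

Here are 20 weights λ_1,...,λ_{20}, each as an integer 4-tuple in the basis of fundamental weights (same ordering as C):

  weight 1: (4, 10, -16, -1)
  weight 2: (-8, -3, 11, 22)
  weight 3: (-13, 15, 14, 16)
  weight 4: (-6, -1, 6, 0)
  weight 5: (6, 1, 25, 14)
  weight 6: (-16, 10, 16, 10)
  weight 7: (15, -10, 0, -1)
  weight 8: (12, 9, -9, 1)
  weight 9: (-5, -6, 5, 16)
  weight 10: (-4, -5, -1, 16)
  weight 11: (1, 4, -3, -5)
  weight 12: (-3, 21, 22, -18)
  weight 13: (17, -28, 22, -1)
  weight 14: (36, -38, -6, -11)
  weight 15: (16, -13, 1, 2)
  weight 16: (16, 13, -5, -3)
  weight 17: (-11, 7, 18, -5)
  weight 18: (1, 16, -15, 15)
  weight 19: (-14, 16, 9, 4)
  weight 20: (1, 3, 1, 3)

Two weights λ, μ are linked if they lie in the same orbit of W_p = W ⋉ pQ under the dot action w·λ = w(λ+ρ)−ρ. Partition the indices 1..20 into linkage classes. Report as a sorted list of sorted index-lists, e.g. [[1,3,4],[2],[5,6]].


D_4 Cartan matrix, 4 simple roots permuted; ρ=(1,1,1,1).

Each λ_j+ρ reduced to Ā_19; 4-tuples below use C's row order:

  [1] (0, 1, 5, 10)
  [2] (3, 0, 4, 7)
  [3] (2, 1, 2, 0)
  [4] (2, 1, 2, 0)
  [5] (3, 0, 4, 7)
  [6] (2, 4, 2, 4)
  [7] (2, 9, 1, 0)
  [8] (2, 4, 2, 4)
  [9] (2, 4, 3, 8)
  [10] (3, 0, 4, 7)
  [11] (2, 1, 2, 0)
  [12] (2, 1, 2, 0)
  [13] (0, 1, 5, 10)
  [14] (0, 1, 5, 10)
  [15] (2, 9, 1, 0)
  [16] (2, 4, 2, 4)
  [17] (2, 4, 3, 8)
  [18] (2, 1, 2, 0)
  [19] (2, 4, 3, 8)
  [20] (2, 4, 2, 4)

Grouping the 20 weights by Ā_19-representative: 6 linkage classes.

[[1, 13, 14], [2, 5, 10], [3, 4, 11, 12, 18], [6, 8, 16, 20], [7, 15], [9, 17, 19]]


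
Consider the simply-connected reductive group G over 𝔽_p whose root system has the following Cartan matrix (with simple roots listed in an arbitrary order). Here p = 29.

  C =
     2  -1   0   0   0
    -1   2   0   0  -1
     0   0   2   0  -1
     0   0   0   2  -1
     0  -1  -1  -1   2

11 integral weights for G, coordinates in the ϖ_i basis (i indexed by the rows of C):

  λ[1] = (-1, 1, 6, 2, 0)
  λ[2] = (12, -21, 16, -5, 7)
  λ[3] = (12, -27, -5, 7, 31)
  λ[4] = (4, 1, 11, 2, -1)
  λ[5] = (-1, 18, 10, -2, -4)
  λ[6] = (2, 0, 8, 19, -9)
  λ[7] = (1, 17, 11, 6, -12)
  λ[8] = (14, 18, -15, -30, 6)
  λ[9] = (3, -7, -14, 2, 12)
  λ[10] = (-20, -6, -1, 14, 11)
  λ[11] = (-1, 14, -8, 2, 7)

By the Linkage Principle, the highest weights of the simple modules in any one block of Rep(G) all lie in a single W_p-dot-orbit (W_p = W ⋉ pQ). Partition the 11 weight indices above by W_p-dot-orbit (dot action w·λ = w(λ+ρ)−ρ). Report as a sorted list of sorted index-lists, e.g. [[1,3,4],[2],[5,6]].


Cartan matrix: type D_5 (|W|=1920); un-permuting the 5 rows.

Ā_29 reps of the 11 weights (D_5, coords as presented):

    λ_1 → (0, 2, 7, 3, 1)
    λ_2 → (4, 3, 1, 12, 1)
    λ_3 → (0, 2, 7, 3, 1)
    λ_4 → (5, 2, 12, 3, 0)
    λ_5 → (0, 2, 7, 3, 1)
    λ_6 → (4, 3, 1, 12, 1)
    λ_7 → (2, 1, 1, 4, 7)
    λ_8 → (5, 2, 12, 3, 0)
    λ_9 → (0, 2, 7, 3, 1)
    λ_10 → (5, 2, 12, 3, 0)
    λ_11 → (0, 2, 7, 3, 1)

4 distinct reps among the 11 weights ⇒ 4 W_29-linkage classes:

[[1, 3, 5, 9, 11], [2, 6], [4, 8, 10], [7]]


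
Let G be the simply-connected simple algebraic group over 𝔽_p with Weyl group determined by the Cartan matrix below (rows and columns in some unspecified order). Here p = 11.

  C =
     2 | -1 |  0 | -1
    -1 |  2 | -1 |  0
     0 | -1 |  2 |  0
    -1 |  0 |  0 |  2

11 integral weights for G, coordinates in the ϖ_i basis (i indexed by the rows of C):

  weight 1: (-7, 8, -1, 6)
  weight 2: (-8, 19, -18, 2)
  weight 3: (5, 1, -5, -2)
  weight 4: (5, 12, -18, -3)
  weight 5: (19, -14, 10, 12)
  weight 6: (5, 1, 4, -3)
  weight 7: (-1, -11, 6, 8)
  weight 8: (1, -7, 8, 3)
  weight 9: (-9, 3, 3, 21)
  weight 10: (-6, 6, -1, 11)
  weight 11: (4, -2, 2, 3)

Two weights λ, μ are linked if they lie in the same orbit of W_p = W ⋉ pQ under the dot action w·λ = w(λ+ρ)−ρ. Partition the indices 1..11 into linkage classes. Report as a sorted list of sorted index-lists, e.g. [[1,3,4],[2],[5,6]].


Cartan matrix: type A_4 (|W|=120); un-permuting the 4 rows.

Folding the 11 weights λ_j+ρ into Ā_11 (reps in the given 4-coord order):

    1: (6, 3, 0, 1)
    2: (3, 2, 2, 1)
    3: (3, 2, 2, 1)
    4: (4, 2, 3, 0)
    5: (0, 2, 0, 7)
    6: (4, 2, 3, 0)
    7: (6, 3, 0, 1)
    8: (4, 2, 3, 0)
    9: (3, 4, 4, 0)
    10: (4, 1, 2, 4)
    11: (4, 1, 2, 4)

These 11 weights hit 6 W_11-dot-orbits; sizes (2, 2, 3, 1, 1, 2):

[[1, 7], [2, 3], [4, 6, 8], [5], [9], [10, 11]]


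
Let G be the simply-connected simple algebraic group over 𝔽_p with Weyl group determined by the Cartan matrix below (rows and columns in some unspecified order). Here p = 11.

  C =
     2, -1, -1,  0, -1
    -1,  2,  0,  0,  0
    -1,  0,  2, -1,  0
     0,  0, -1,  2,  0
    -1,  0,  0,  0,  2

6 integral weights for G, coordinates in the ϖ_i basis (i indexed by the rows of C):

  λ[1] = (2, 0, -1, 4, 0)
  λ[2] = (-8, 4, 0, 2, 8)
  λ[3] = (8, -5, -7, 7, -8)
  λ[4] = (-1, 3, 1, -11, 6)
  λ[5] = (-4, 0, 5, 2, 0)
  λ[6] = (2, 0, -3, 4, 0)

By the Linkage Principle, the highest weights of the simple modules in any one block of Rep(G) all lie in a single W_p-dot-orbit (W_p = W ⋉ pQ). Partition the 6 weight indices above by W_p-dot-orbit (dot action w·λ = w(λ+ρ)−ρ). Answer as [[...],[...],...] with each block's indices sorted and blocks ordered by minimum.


Root system D_5: the 5×5 matrix C matches after relabeling.

Each λ_j+ρ reduced to Ā_11; 5-tuples below use C's row order:

  [1] (1, 1, 2, 3, 1)
  [2] (1, 1, 2, 3, 1)
  [3] (1, 4, 2, 0, 1)
  [4] (1, 4, 2, 0, 1)
  [5] (1, 1, 2, 3, 1)
  [6] (1, 1, 2, 3, 1)

Linkage partition of the 6 weights (2 classes, p=11):

[[1, 2, 5, 6], [3, 4]]


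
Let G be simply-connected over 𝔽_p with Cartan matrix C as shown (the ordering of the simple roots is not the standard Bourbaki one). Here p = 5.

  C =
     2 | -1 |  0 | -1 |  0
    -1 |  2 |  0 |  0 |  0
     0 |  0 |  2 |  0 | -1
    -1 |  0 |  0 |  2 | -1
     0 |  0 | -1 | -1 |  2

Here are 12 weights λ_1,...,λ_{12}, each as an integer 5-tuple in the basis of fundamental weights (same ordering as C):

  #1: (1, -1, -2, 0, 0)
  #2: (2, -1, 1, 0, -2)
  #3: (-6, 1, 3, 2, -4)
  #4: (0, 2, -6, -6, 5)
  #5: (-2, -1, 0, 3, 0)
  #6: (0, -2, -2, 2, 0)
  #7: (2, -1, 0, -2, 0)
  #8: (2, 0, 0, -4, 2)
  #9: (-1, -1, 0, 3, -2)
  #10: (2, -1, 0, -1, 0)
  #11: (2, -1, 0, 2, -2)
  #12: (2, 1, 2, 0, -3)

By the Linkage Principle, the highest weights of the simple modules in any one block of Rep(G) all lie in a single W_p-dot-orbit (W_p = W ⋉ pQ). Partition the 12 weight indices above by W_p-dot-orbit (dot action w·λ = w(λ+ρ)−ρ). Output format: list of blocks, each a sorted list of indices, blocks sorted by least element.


Type A_5, rank 5, |W|=720; reorder rows/cols to standard.

Alcove-folded reps (p=5, 12 weights, presented ϖ-order):

    [1] (2, 0, 1, 1, 0)
    [2] (3, 0, 1, 0, 1)
    [3] (3, 0, 1, 0, 1)
    [4] (0, 0, 0, 3, 1)
    [5] (0, 0, 0, 3, 1)
    [6] (0, 1, 1, 3, 0)
    [7] (2, 0, 1, 1, 0)
    [8] (0, 1, 1, 3, 0)
    [9] (0, 0, 0, 3, 1)
    [10] (3, 0, 1, 0, 1)
    [11] (2, 0, 0, 2, 0)
    [12] (2, 0, 1, 1, 0)

5 distinct reps among the 12 weights ⇒ 5 W_5-linkage classes:

[[1, 7, 12], [2, 3, 10], [4, 5, 9], [6, 8], [11]]


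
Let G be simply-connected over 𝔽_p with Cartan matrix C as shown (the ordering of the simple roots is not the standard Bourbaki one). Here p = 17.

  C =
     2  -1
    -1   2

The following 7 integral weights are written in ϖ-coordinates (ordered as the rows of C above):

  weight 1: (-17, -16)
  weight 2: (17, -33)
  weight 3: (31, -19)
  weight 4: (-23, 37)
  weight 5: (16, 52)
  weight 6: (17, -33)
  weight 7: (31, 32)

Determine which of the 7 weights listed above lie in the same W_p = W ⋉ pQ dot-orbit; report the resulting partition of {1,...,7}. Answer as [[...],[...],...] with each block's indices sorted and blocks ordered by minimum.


Cartan matrix: type A_2 (|W|=6); un-permuting the 2 rows.

Folding the 7 weights λ_j+ρ into Ā_17 (reps in the given 2-coord order):

  λ_1+ρ ↦ (1, 2);  λ_2+ρ ↦ (1, 2);  λ_3+ρ ↦ (1, 2);  λ_4+ρ ↦ (4, 1);  λ_5+ρ ↦ (15, 0);  λ_6+ρ ↦ (1, 2);  λ_7+ρ ↦ (1, 2)

The 7 indices split into 3 linkage classes (same alcove rep ⇔ same W_17-dot-orbit):

[[1, 2, 3, 6, 7], [4], [5]]


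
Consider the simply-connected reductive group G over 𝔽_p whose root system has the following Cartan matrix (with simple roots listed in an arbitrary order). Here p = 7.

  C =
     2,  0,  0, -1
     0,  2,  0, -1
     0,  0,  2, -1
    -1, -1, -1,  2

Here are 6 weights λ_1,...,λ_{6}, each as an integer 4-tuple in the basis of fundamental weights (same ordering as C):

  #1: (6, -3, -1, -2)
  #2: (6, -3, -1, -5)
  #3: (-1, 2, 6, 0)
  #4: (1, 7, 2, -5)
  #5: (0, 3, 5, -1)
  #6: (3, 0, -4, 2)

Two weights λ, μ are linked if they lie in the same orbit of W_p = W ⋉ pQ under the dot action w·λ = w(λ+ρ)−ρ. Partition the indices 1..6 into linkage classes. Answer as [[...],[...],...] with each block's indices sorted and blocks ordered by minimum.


C ↔ D_4 under row/col permutation; |W(D_4)| = 192.

Folding the 6 weights λ_j+ρ into Ā_7 (reps in the given 4-coord order):

  [1] (3, 0, 2, 1);  [2] (3, 0, 2, 1);  [3] (3, 0, 2, 1);  [4] (1, 3, 0, 1);  [5] (3, 0, 2, 1);  [6] (3, 0, 2, 1)

The 6 indices split into 2 linkage classes (same alcove rep ⇔ same W_7-dot-orbit):

[[1, 2, 3, 5, 6], [4]]


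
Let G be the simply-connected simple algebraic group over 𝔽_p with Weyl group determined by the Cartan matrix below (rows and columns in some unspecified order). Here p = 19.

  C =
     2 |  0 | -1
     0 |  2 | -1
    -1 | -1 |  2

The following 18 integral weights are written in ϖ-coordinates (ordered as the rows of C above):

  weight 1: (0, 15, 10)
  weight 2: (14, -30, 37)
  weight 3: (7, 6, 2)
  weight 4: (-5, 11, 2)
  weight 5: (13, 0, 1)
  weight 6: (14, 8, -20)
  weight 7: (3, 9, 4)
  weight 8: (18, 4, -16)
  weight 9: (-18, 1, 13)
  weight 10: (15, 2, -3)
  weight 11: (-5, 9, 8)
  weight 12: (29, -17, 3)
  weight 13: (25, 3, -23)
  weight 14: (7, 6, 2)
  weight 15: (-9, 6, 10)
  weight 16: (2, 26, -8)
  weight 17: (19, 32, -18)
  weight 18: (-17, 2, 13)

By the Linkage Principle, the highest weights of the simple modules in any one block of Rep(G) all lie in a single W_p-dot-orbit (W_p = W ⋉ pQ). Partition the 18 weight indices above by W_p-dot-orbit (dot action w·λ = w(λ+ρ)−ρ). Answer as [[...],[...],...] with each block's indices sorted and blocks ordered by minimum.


Type A_3, rank 3, |W|=24; reorder rows/cols to standard.

Each λ_j+ρ reduced to Ā_19; 3-tuples below use C's row order:

  1: (8, 7, 3) · 2: (4, 10, 5) · 3: (8, 7, 3) · 4: (3, 11, 1) · 5: (14, 1, 2) · 6: (4, 10, 5) · 7: (4, 10, 5) · 8: (4, 10, 5) · 9: (14, 1, 2) · 10: (14, 1, 2) · 11: (4, 10, 5) · 12: (3, 11, 1) · 13: (3, 11, 1) · 14: (8, 7, 3) · 15: (8, 7, 3) · 16: (3, 11, 1) · 17: (14, 1, 2) · 18: (14, 1, 2)

These 18 weights hit 4 W_19-dot-orbits; sizes (4, 5, 4, 5):

[[1, 3, 14, 15], [2, 6, 7, 8, 11], [4, 12, 13, 16], [5, 9, 10, 17, 18]]


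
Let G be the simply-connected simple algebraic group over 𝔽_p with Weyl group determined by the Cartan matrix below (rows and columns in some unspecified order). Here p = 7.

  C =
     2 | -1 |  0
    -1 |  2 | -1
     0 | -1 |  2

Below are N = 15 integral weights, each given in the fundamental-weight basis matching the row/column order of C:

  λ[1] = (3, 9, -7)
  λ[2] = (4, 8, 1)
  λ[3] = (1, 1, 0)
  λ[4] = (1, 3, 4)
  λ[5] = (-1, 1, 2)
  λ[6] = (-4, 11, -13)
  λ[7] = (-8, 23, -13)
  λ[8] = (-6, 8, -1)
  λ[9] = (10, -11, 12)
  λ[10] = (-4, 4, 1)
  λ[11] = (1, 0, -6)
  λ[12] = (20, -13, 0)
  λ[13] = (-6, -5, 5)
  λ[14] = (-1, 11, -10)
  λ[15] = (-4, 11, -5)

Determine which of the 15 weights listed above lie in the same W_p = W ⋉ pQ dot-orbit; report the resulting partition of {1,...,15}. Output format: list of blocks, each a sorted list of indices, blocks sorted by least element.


Cartan matrix: type A_3 (|W|=24); un-permuting the 3 rows.

Ā_7 reps of the 15 weights (A_3, coords as presented):

  [1] (3, 0, 1) · [2] (0, 2, 3) · [3] (2, 2, 1) · [4] (2, 2, 1) · [5] (0, 2, 3) · [6] (3, 2, 2) · [7] (3, 2, 2) · [8] (3, 2, 2) · [9] (3, 0, 1) · [10] (3, 2, 2) · [11] (2, 2, 1) · [12] (2, 1, 4) · [13] (2, 2, 1) · [14] (3, 2, 2) · [15] (2, 2, 1)

Grouping the 15 weights by Ā_7-representative: 5 linkage classes.

[[1, 9], [2, 5], [3, 4, 11, 13, 15], [6, 7, 8, 10, 14], [12]]


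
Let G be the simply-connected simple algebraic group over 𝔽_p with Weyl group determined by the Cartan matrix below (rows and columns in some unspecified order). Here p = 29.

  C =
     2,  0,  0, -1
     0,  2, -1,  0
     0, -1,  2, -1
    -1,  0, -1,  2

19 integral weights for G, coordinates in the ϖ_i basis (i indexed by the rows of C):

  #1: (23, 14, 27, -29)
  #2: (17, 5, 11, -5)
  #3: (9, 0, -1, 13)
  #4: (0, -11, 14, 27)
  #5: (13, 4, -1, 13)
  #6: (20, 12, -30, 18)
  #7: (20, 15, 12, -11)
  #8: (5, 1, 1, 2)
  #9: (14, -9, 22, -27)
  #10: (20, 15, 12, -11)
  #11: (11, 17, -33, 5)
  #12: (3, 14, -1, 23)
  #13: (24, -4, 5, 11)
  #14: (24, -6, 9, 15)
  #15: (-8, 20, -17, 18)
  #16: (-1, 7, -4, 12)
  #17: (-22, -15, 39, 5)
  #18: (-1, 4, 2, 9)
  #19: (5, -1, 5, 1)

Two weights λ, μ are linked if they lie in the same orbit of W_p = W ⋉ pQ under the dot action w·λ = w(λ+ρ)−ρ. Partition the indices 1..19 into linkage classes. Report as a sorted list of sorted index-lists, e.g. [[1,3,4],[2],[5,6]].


Root system A_4: the 4×4 matrix C matches after relabeling.

λ_j+ρ reflected into Ā_29 (⟨·,θ^∨⟩≤29); 4-tuples as given:

  λ_1 → (10, 1, 0, 14)
  λ_2 → (11, 3, 8, 4)
  λ_3 → (10, 1, 0, 14)
  λ_4 → (10, 1, 0, 14)
  λ_5 → (10, 1, 0, 14)
  λ_6 → (0, 5, 3, 10)
  λ_7 → (0, 5, 3, 10)
  λ_8 → (6, 2, 2, 3)
  λ_9 → (11, 3, 8, 4)
  λ_10 → (0, 5, 3, 10)
  λ_11 → (11, 3, 8, 4)
  λ_12 → (10, 1, 0, 14)
  λ_13 → (11, 3, 8, 4)
  λ_14 → (3, 5, 12, 4)
  λ_15 → (3, 5, 12, 4)
  λ_16 → (0, 5, 3, 10)
  λ_17 → (11, 3, 8, 4)
  λ_18 → (0, 5, 3, 10)
  λ_19 → (6, 0, 6, 2)

6 distinct reps among the 19 weights ⇒ 6 W_29-linkage classes:

[[1, 3, 4, 5, 12], [2, 9, 11, 13, 17], [6, 7, 10, 16, 18], [8], [14, 15], [19]]


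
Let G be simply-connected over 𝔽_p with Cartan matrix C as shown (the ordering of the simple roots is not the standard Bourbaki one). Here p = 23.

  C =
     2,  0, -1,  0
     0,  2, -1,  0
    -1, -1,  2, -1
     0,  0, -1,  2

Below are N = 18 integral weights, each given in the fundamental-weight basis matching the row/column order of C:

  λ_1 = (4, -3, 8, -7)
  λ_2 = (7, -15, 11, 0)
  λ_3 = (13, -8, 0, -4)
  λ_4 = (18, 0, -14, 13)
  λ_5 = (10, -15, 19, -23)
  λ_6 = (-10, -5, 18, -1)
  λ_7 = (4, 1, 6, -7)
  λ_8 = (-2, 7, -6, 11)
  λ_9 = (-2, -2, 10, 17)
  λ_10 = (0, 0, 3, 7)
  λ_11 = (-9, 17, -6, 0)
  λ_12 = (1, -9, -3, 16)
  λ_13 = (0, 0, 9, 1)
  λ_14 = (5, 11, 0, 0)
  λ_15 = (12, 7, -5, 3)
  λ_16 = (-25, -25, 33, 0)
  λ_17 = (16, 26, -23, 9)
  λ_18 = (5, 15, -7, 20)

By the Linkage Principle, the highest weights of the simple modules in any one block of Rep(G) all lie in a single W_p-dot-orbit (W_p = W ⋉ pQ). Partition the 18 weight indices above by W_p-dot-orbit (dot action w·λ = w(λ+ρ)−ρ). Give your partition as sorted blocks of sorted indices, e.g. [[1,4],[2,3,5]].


Type D_4, rank 4, |W|=192; reorder rows/cols to standard.

λ_j+ρ reflected into Ā_23 (⟨·,θ^∨⟩≤23); 4-tuples as given:

  λ_1+ρ ↦ (5, 2, 1, 6) · λ_2+ρ ↦ (6, 12, 1, 1) · λ_3+ρ ↦ (5, 2, 1, 6) · λ_4+ρ ↦ (6, 12, 1, 1) · λ_5+ρ ↦ (5, 2, 1, 6) · λ_6+ρ ↦ (9, 4, 4, 0) · λ_7+ρ ↦ (5, 2, 1, 6) · λ_8+ρ ↦ (5, 2, 1, 6) · λ_9+ρ ↦ (1, 1, 4, 8) · λ_10+ρ ↦ (1, 1, 4, 8) · λ_11+ρ ↦ (1, 1, 4, 8) · λ_12+ρ ↦ (8, 2, 0, 7) · λ_13+ρ ↦ (1, 1, 9, 2) · λ_14+ρ ↦ (6, 12, 1, 1) · λ_15+ρ ↦ (9, 4, 4, 0) · λ_16+ρ ↦ (1, 1, 9, 2) · λ_17+ρ ↦ (1, 1, 4, 8) · λ_18+ρ ↦ (8, 2, 0, 7)

The 18 indices split into 6 linkage classes (same alcove rep ⇔ same W_23-dot-orbit):

[[1, 3, 5, 7, 8], [2, 4, 14], [6, 15], [9, 10, 11, 17], [12, 18], [13, 16]]


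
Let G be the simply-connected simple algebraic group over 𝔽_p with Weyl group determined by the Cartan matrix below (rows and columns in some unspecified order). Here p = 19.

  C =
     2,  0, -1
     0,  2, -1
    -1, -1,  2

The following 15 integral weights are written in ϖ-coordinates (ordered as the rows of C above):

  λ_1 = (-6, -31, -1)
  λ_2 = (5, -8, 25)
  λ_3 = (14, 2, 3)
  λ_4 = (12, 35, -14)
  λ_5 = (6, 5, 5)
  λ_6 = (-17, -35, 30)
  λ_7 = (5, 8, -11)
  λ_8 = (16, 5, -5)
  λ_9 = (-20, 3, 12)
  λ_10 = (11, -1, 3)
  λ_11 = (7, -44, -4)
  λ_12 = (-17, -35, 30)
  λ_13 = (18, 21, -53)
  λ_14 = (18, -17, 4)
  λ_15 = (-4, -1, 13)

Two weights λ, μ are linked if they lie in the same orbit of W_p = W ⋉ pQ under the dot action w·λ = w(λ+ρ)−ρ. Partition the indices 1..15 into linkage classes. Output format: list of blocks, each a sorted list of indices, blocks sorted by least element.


A_3 Cartan matrix, 3 simple roots permuted; ρ=(1,1,1).

Ā_19 reps of the 15 weights (A_3, coords as presented):

  λ_1+ρ ↦ (3, 0, 11) · λ_2+ρ ↦ (7, 6, 6) · λ_3+ρ ↦ (12, 0, 4) · λ_4+ρ ↦ (13, 2, 4) · λ_5+ρ ↦ (7, 6, 6) · λ_6+ρ ↦ (12, 0, 4) · λ_7+ρ ↦ (4, 1, 5) · λ_8+ρ ↦ (13, 2, 4) · λ_9+ρ ↦ (13, 2, 4) · λ_10+ρ ↦ (12, 0, 4) · λ_11+ρ ↦ (3, 0, 11) · λ_12+ρ ↦ (12, 0, 4) · λ_13+ρ ↦ (3, 0, 11) · λ_14+ρ ↦ (3, 0, 11) · λ_15+ρ ↦ (3, 0, 11)

5 distinct reps among the 15 weights ⇒ 5 W_19-linkage classes:

[[1, 11, 13, 14, 15], [2, 5], [3, 6, 10, 12], [4, 8, 9], [7]]


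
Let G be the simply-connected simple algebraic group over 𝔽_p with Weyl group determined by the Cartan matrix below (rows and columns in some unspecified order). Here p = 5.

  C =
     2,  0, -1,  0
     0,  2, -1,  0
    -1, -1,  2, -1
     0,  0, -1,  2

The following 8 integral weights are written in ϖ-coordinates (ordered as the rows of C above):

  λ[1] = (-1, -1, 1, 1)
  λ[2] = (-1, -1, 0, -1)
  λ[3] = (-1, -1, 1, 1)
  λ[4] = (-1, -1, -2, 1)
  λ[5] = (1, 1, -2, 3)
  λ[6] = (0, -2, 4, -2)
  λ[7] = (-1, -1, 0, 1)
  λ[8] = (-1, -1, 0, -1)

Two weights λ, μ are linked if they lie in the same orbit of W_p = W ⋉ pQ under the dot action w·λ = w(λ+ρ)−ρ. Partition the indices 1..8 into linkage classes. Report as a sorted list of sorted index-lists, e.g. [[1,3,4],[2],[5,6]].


Dynkin diagram of C (from the 6 off-diagonal −1 entries): D_4.

Alcove-folded reps (p=5, 8 weights, presented ϖ-order):

  1: (0, 0, 1, 2);  2: (0, 0, 1, 0);  3: (0, 0, 1, 2);  4: (0, 0, 1, 0);  5: (0, 0, 1, 2);  6: (0, 0, 1, 0);  7: (0, 0, 1, 2);  8: (0, 0, 1, 0)

These 8 weights hit 2 W_5-dot-orbits; sizes (4, 4):

[[1, 3, 5, 7], [2, 4, 6, 8]]


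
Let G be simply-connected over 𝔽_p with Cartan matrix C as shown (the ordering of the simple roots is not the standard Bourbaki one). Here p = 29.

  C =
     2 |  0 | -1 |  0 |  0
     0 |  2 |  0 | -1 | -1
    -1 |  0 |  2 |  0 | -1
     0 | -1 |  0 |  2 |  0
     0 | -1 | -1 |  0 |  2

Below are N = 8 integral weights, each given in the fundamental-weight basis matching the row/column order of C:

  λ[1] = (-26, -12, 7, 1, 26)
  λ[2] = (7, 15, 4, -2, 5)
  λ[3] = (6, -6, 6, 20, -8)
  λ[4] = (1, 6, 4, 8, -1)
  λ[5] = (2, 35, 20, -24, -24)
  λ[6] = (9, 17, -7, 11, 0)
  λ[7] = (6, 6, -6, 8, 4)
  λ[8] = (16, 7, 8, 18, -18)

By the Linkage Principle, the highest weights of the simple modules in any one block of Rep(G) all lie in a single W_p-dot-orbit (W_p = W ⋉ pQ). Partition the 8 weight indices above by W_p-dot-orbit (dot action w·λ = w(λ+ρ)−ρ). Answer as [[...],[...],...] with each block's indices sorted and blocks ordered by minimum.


Cartan matrix: type A_5 (|W|=720); un-permuting the 5 rows.

Folding the 8 weights λ_j+ρ into Ā_29 (reps in the given 5-coord order):

    λ_1+ρ ↦ (2, 1, 16, 3, 1)
    λ_2+ρ ↦ (2, 10, 5, 5, 6)
    λ_3+ρ ↦ (2, 7, 5, 9, 0)
    λ_4+ρ ↦ (2, 7, 5, 9, 0)
    λ_5+ρ ↦ (2, 10, 5, 5, 6)
    λ_6+ρ ↦ (1, 13, 1, 6, 4)
    λ_7+ρ ↦ (2, 7, 5, 9, 0)
    λ_8+ρ ↦ (2, 9, 8, 3, 0)

Partition of {1..8} into 5 W_29-dot-orbits:

[[1], [2, 5], [3, 4, 7], [6], [8]]


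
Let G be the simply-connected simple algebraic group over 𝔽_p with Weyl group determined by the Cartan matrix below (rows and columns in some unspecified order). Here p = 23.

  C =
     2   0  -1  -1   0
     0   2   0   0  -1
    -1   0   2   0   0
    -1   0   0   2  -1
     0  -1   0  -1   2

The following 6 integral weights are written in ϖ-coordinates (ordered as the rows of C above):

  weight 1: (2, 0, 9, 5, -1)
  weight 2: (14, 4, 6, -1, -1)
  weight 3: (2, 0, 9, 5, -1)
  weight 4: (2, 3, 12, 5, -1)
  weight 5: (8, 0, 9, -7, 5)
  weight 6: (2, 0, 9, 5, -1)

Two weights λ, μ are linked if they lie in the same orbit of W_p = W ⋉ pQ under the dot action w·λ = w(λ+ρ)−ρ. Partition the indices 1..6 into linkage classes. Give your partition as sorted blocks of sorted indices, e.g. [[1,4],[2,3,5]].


Dynkin diagram of C (from the 8 off-diagonal −1 entries): A_5.

W_23-reps of the 6 weights in Ā_23 (same 5-coord order as C):

    λ_1 → (3, 1, 10, 6, 0)
    λ_2 → (15, 1, 3, 0, 0)
    λ_3 → (3, 1, 10, 6, 0)
    λ_4 → (3, 1, 10, 6, 0)
    λ_5 → (3, 1, 10, 6, 0)
    λ_6 → (3, 1, 10, 6, 0)

The 6 indices split into 2 linkage classes (same alcove rep ⇔ same W_23-dot-orbit):

[[1, 3, 4, 5, 6], [2]]


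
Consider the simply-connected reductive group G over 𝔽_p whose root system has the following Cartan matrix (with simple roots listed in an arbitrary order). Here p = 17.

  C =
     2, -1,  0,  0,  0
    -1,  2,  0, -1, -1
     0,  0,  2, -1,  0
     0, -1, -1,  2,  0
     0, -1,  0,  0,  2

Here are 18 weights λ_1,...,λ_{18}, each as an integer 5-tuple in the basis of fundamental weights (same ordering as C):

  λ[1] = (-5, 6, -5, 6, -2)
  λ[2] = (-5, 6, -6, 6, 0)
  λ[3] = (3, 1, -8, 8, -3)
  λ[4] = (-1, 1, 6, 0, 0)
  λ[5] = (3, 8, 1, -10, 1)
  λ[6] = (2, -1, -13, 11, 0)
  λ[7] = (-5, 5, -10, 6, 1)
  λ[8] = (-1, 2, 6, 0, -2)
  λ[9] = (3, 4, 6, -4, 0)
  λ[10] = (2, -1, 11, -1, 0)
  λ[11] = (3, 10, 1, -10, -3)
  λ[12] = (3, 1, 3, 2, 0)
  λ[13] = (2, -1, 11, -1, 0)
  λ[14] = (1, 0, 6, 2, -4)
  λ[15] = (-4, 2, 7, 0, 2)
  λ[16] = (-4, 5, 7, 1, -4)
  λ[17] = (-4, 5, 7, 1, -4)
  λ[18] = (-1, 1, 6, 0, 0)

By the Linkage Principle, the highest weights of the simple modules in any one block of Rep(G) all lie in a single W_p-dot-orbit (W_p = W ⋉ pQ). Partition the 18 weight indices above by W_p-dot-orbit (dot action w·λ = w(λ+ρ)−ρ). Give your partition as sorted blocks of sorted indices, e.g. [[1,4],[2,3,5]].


Root system D_5: the 5×5 matrix C matches after relabeling.

Alcove-folded reps (p=17, 18 weights, presented ϖ-order):

  [1] (4, 2, 4, 1, 1);  [2] (4, 2, 4, 1, 1);  [3] (4, 0, 7, 2, 2);  [4] (0, 2, 7, 1, 1);  [5] (4, 0, 7, 2, 2);  [6] (3, 0, 12, 0, 1);  [7] (4, 0, 7, 2, 2);  [8] (0, 2, 7, 1, 1);  [9] (4, 2, 4, 1, 1);  [10] (3, 0, 12, 0, 1);  [11] (4, 0, 7, 2, 2);  [12] (4, 2, 4, 1, 1);  [13] (3, 0, 12, 0, 1);  [14] (0, 2, 7, 1, 1);  [15] (3, 0, 8, 1, 3);  [16] (3, 0, 8, 1, 3);  [17] (3, 0, 8, 1, 3);  [18] (0, 2, 7, 1, 1)

Partition of {1..18} into 5 W_17-dot-orbits:

[[1, 2, 9, 12], [3, 5, 7, 11], [4, 8, 14, 18], [6, 10, 13], [15, 16, 17]]


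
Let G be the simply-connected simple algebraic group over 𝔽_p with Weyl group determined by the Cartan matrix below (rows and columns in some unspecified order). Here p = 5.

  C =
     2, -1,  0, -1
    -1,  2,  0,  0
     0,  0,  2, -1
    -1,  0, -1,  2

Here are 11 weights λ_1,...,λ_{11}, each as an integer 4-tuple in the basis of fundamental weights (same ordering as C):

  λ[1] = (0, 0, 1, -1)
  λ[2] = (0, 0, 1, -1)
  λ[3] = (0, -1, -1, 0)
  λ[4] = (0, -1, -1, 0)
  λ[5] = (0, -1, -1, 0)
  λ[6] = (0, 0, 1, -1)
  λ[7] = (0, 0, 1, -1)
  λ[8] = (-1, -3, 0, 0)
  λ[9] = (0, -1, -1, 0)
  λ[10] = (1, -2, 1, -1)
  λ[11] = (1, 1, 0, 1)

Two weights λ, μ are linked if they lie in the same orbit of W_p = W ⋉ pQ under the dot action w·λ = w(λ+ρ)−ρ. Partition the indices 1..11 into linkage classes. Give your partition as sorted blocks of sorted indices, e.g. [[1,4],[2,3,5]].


A_4 Cartan matrix, 4 simple roots permuted; ρ=(1,1,1,1).

W_5-reps of the 11 weights in Ā_5 (same 4-coord order as C):

  λ_1+ρ ↦ (1, 1, 2, 0) · λ_2+ρ ↦ (1, 1, 2, 0) · λ_3+ρ ↦ (1, 0, 0, 1) · λ_4+ρ ↦ (1, 0, 0, 1) · λ_5+ρ ↦ (1, 0, 0, 1) · λ_6+ρ ↦ (1, 1, 2, 0) · λ_7+ρ ↦ (1, 1, 2, 0) · λ_8+ρ ↦ (1, 0, 0, 1) · λ_9+ρ ↦ (1, 0, 0, 1) · λ_10+ρ ↦ (1, 1, 2, 0) · λ_11+ρ ↦ (2, 0, 1, 1)

Partition of {1..11} into 3 W_5-dot-orbits:

[[1, 2, 6, 7, 10], [3, 4, 5, 8, 9], [11]]


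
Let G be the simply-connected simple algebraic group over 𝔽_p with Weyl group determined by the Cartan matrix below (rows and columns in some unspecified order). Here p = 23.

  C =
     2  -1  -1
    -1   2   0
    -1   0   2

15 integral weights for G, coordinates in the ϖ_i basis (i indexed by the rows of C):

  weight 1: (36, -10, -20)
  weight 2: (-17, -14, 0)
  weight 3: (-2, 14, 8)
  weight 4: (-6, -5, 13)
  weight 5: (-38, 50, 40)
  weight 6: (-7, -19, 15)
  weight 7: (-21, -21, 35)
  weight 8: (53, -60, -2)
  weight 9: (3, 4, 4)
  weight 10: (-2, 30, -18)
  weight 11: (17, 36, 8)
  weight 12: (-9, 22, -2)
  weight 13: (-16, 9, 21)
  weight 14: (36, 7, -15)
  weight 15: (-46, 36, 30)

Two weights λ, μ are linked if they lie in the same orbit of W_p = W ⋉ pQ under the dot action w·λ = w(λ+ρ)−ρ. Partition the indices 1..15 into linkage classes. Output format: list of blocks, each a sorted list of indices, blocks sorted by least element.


Dynkin diagram of C (from the 4 off-diagonal −1 entries): A_3.

Ā_23 reps of the 15 weights (A_3, coords as presented):

  [1] (4, 5, 5) · [2] (10, 5, 7) · [3] (1, 14, 8) · [4] (4, 5, 5) · [5] (4, 5, 5) · [6] (10, 5, 7) · [7] (3, 3, 13) · [8] (10, 5, 7) · [9] (4, 5, 5) · [10] (10, 5, 7) · [11] (4, 5, 5) · [12] (1, 14, 8) · [13] (10, 5, 7) · [14] (1, 14, 8) · [15] (1, 14, 8)

Grouping the 15 weights by Ā_23-representative: 4 linkage classes.

[[1, 4, 5, 9, 11], [2, 6, 8, 10, 13], [3, 12, 14, 15], [7]]


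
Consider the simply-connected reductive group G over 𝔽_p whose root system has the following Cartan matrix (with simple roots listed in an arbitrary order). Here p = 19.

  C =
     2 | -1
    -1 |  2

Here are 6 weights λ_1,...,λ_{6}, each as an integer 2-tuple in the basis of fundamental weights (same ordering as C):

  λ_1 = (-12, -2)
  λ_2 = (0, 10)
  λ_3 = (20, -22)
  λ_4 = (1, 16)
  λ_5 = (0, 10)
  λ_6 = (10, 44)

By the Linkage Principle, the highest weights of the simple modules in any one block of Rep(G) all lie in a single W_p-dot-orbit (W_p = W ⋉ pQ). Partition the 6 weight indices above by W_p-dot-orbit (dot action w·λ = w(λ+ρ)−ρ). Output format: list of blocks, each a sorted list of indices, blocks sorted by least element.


C ↔ A_2 under row/col permutation; |W(A_2)| = 6.

Each λ_j+ρ reduced to Ā_19; 2-tuples below use C's row order:

  λ_1 → (1, 11)
  λ_2 → (1, 11)
  λ_3 → (2, 17)
  λ_4 → (2, 17)
  λ_5 → (1, 11)
  λ_6 → (1, 11)

These 6 weights hit 2 W_19-dot-orbits; sizes (4, 2):

[[1, 2, 5, 6], [3, 4]]


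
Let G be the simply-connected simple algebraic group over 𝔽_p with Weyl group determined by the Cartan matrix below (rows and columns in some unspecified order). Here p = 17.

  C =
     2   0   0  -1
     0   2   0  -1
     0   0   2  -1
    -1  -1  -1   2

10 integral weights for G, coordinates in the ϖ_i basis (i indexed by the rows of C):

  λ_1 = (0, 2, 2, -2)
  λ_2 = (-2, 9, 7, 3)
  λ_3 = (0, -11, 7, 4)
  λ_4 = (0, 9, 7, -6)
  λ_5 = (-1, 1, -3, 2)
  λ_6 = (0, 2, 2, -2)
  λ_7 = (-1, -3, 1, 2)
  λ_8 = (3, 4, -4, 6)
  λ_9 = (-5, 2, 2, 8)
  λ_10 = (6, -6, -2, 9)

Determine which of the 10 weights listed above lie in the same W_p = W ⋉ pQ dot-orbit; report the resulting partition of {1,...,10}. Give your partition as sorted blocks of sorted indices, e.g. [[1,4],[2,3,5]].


Dynkin diagram of C (from the 6 off-diagonal −1 entries): D_4.

Alcove-folded reps (p=17, 10 weights, presented ϖ-order):

  λ_1 → (0, 2, 2, 1);  λ_2 → (4, 5, 3, 1);  λ_3 → (4, 5, 3, 1);  λ_4 → (4, 5, 3, 1);  λ_5 → (0, 2, 2, 1);  λ_6 → (0, 2, 2, 1);  λ_7 → (0, 2, 2, 1);  λ_8 → (4, 5, 3, 1);  λ_9 → (4, 3, 3, 2);  λ_10 → (7, 5, 1, 0)

Partition of {1..10} into 4 W_17-dot-orbits:

[[1, 5, 6, 7], [2, 3, 4, 8], [9], [10]]


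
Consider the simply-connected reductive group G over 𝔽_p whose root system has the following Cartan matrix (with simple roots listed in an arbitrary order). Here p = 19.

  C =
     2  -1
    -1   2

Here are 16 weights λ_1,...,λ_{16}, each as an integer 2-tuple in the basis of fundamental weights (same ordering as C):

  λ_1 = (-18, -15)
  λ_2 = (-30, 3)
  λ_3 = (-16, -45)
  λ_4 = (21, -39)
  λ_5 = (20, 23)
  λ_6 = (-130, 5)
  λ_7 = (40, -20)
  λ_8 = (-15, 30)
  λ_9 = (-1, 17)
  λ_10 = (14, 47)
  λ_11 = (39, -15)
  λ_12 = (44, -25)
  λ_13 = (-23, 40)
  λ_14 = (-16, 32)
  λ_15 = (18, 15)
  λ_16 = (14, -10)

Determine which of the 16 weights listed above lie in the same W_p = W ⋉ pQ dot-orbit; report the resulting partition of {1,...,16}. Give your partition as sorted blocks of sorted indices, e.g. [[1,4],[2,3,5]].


Dynkin diagram of C (from the 2 off-diagonal −1 entries): A_2.

Alcove-folded reps (p=19, 16 weights, presented ϖ-order):

  λ_1 → (2, 5);  λ_2 → (6, 9);  λ_3 → (13, 2);  λ_4 → (3, 0);  λ_5 → (2, 5);  λ_6 → (6, 9);  λ_7 → (3, 0);  λ_8 → (2, 5);  λ_9 → (0, 18);  λ_10 → (6, 9);  λ_11 → (2, 5);  λ_12 → (2, 5);  λ_13 → (3, 0);  λ_14 → (1, 4);  λ_15 → (3, 0);  λ_16 → (6, 9)

Linkage partition of the 16 weights (6 classes, p=19):

[[1, 5, 8, 11, 12], [2, 6, 10, 16], [3], [4, 7, 13, 15], [9], [14]]


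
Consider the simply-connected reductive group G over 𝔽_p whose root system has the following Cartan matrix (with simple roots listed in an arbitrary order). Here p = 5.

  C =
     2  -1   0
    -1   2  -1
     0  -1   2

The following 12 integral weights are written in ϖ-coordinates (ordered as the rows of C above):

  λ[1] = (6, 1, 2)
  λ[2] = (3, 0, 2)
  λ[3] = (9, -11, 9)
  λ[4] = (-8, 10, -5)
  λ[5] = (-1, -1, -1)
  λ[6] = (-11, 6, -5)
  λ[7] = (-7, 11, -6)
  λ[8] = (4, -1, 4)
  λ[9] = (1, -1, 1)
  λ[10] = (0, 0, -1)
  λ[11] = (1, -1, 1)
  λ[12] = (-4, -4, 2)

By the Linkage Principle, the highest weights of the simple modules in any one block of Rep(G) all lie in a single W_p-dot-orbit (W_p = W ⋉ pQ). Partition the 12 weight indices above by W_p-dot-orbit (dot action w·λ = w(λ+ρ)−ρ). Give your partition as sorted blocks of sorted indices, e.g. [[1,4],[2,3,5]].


Cartan matrix: type A_3 (|W|=24); un-permuting the 3 rows.

W_5-reps of the 12 weights in Ā_5 (same 3-coord order as C):

  λ_1+ρ ↦ (2, 0, 2)
  λ_2+ρ ↦ (1, 1, 0)
  λ_3+ρ ↦ (0, 0, 0)
  λ_4+ρ ↦ (1, 1, 0)
  λ_5+ρ ↦ (0, 0, 0)
  λ_6+ρ ↦ (2, 0, 2)
  λ_7+ρ ↦ (1, 1, 0)
  λ_8+ρ ↦ (0, 0, 0)
  λ_9+ρ ↦ (2, 0, 2)
  λ_10+ρ ↦ (1, 1, 0)
  λ_11+ρ ↦ (2, 0, 2)
  λ_12+ρ ↦ (2, 0, 2)

The 12 indices split into 3 linkage classes (same alcove rep ⇔ same W_5-dot-orbit):

[[1, 6, 9, 11, 12], [2, 4, 7, 10], [3, 5, 8]]


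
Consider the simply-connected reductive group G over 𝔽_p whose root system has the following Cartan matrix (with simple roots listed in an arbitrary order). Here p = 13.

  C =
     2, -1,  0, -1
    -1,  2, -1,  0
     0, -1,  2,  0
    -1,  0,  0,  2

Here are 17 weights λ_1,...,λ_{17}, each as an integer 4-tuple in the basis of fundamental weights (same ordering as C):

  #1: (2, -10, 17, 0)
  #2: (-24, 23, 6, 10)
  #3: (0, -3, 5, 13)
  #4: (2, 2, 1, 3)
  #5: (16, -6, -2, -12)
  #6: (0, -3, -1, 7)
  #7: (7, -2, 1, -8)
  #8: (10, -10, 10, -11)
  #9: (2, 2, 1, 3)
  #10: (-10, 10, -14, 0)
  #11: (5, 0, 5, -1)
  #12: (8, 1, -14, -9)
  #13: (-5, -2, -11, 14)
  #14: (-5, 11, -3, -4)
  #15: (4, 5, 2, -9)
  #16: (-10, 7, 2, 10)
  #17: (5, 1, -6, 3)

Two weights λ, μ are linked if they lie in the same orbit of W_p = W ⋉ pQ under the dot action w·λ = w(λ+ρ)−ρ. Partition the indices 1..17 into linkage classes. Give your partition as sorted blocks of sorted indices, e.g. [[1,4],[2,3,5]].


Cartan matrix: type A_4 (|W|=120); un-permuting the 4 rows.

Alcove-folded reps (p=13, 17 weights, presented ϖ-order):

  λ_1+ρ ↦ (1, 3, 4, 0);  λ_2+ρ ↦ (5, 5, 1, 1);  λ_3+ρ ↦ (0, 1, 1, 7);  λ_4+ρ ↦ (3, 3, 2, 4);  λ_5+ρ ↦ (0, 1, 1, 7);  λ_6+ρ ↦ (0, 1, 1, 7);  λ_7+ρ ↦ (0, 1, 1, 7);  λ_8+ρ ↦ (8, 1, 2, 2);  λ_9+ρ ↦ (3, 3, 2, 4);  λ_10+ρ ↦ (8, 1, 2, 2);  λ_11+ρ ↦ (6, 1, 6, 0);  λ_12+ρ ↦ (8, 1, 2, 2);  λ_13+ρ ↦ (8, 1, 2, 2);  λ_14+ρ ↦ (3, 3, 2, 4);  λ_15+ρ ↦ (3, 3, 2, 4);  λ_16+ρ ↦ (8, 1, 2, 2);  λ_17+ρ ↦ (3, 3, 2, 4)

Linkage partition of the 17 weights (6 classes, p=13):

[[1], [2], [3, 5, 6, 7], [4, 9, 14, 15, 17], [8, 10, 12, 13, 16], [11]]


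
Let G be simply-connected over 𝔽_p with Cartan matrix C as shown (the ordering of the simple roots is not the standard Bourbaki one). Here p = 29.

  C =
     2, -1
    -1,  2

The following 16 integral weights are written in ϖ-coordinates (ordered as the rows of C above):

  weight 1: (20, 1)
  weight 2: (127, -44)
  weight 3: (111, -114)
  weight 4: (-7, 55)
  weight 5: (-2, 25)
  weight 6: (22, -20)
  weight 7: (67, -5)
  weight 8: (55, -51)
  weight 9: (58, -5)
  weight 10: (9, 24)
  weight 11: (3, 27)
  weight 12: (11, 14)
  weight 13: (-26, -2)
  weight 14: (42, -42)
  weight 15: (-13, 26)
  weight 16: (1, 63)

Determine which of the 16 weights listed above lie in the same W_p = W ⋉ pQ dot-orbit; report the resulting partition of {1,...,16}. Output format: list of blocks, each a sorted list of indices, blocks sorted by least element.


Dynkin diagram of C (from the 2 off-diagonal −1 entries): A_2.

Folding the 16 weights λ_j+ρ into Ā_29 (reps in the given 2-coord order):

    1: (21, 2)
    2: (12, 15)
    3: (1, 25)
    4: (21, 2)
    5: (1, 25)
    6: (4, 19)
    7: (4, 19)
    8: (21, 2)
    9: (1, 25)
    10: (4, 19)
    11: (1, 25)
    12: (12, 15)
    13: (1, 25)
    14: (12, 15)
    15: (12, 15)
    16: (21, 2)

The 16 indices split into 4 linkage classes (same alcove rep ⇔ same W_29-dot-orbit):

[[1, 4, 8, 16], [2, 12, 14, 15], [3, 5, 9, 11, 13], [6, 7, 10]]
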